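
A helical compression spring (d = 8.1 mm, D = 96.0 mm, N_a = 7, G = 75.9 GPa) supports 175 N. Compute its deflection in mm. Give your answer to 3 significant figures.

26.5 mm

k = Gd⁴/(8D³N_a) = (75.9×10³)(8.1⁴)/(8·96.0³·7) = 6.5945 N/mm
δ = F/k = 175 / 6.5945 = 26.537 mm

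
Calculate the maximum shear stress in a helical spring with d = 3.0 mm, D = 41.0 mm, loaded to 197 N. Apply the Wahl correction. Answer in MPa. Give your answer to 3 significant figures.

841 MPa

Spring index C = D/d = 41.0/3.0 = 13.6667
K_W = (4C−1)/(4C−4) + 0.615/C = 53.667/50.667 + 0.0450 = 1.1042
τ₀ = 8FD/(πd³) = 8·197·41.0/(π·3.0³) = 64616/84.823 = 761.77 MPa
τ_max = K·τ₀ = 1.1042 × 761.77 = 841.16 MPa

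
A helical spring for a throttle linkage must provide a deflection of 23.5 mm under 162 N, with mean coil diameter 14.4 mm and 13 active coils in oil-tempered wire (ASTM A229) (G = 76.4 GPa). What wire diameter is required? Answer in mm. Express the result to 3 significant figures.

Required rate k = F/δ = 162/23.5 = 6.8936 N/mm
d = (8D³N_a·k / G)^(1/4) = (8·14.4³·13·6.8936 / (76.4×10³))^0.25
  = (28.02)^0.25 = 2.3007 mm

2.30 mm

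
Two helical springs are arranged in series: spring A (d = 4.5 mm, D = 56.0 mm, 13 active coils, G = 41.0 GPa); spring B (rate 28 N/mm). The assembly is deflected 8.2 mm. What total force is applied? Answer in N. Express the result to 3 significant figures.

k_A = Gd⁴/(8D³N_a) = (41.0×10³)(4.5⁴)/(8·56.0³·13) = 0.92053 N/mm
Series: 1/k_eq = 1/0.92053 + 1/28 = 1.122; k_eq = 0.89123 N/mm
F = k_eq·δ = 0.89123·8.2 = 7.3081 N

7.31 N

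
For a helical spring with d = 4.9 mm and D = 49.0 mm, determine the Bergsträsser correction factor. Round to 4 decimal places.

1.1351

C = D/d = 49.0/4.9 = 10.0000
K_B = (4C+2)/(4C−3) = 42.000/37.000 = 1.1351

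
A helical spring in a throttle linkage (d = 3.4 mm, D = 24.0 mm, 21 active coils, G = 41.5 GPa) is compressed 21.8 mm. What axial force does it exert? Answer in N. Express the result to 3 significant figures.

k = Gd⁴/(8D³N_a) = (41.5×10³)(3.4⁴)/(8·24.0³·21) = 2.3879 N/mm
F = k·δ = 2.3879 × 21.8 = 52.057 N

52.1 N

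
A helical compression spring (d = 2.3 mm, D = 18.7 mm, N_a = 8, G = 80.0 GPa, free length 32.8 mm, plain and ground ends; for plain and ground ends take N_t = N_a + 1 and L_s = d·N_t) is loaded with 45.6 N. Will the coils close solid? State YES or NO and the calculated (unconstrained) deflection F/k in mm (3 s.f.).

k = Gd⁴/(8D³N_a) = (80.0×10³)(2.3⁴)/(8·18.7³·8) = 5.3493 N/mm
N_t = 9; L_s = 2.3·9 = 20.7 mm; δ_solid = L₀ − L_s = 32.8 − 20.7 = 12.1 mm
δ = F/k = 45.6/5.3493 = 8.5245 mm
δ < δ_solid → spring does not go solid

NO, δ = 8.52 mm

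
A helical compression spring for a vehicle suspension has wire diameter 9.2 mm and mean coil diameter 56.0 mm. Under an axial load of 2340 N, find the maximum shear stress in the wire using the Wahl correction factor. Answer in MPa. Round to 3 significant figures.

Spring index C = D/d = 56.0/9.2 = 6.0870
K_W = (4C−1)/(4C−4) + 0.615/C = 23.348/20.348 + 0.1010 = 1.2485
τ₀ = 8FD/(πd³) = 8·2340·56.0/(π·9.2³) = 1.04832e+06/2446.3 = 428.53 MPa
τ_max = K·τ₀ = 1.2485 × 428.53 = 535.01 MPa

535 MPa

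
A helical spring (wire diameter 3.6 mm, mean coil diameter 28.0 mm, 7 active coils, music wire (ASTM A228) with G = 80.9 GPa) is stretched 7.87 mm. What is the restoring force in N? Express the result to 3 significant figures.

k = Gd⁴/(8D³N_a) = (80.9×10³)(3.6⁴)/(8·28.0³·7) = 11.053 N/mm
F = k·δ = 11.053 × 7.87 = 86.99 N

87.0 N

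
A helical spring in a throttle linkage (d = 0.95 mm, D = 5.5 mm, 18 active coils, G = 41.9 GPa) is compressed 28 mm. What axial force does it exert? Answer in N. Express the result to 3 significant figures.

39.9 N

k = Gd⁴/(8D³N_a) = (41.9×10³)(0.95⁴)/(8·5.5³·18) = 1.4245 N/mm
F = k·δ = 1.4245 × 28 = 39.886 N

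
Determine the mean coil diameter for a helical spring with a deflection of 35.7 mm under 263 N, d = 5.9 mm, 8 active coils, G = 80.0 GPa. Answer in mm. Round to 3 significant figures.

59.0 mm

Required rate k = F/δ = 263/35.7 = 7.3669 N/mm
D = (Gd⁴/(8N_a·k))^(1/3) = (80.0×10³·5.9⁴/(8·8·7.3669))^(1/3)
  = (205604)^(1/3) = 59.0215 mm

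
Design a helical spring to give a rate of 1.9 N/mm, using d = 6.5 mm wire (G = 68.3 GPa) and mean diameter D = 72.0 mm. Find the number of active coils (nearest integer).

N_a = Gd⁴/(8D³k) = (68.3×10³ × 6.5⁴)/(8 × 72.0³ × 1.9)
    = 1.2192e+08 / 5.67337e+06 = 21.49 → 21 coils

21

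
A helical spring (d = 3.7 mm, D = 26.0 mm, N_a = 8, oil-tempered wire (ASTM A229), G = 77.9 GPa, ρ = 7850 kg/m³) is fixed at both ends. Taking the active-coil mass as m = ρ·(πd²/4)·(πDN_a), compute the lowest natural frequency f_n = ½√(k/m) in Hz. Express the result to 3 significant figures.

243 Hz

k = Gd⁴/(8D³N_a) = (77.9×10³)(3.7⁴)/(8·26.0³·8) = 12.979 N/mm = 12979 N/m
Wire length L = πDN_a = π·26.0·8 = 653.45 mm
m = ρ·(πd²/4)·L = 7850 × 10.752×10⁻⁶ m² × 0.65345 m = 0.055154 kg
f_n = ½√(k/m) = 0.5·√(12979/0.055154) = 0.5·√(2.3533e+05) = 242.55 Hz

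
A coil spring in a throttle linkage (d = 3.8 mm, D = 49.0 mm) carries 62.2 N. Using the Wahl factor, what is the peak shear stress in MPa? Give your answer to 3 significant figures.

157 MPa

Spring index C = D/d = 49.0/3.8 = 12.8947
K_W = (4C−1)/(4C−4) + 0.615/C = 50.579/47.579 + 0.0477 = 1.1107
τ₀ = 8FD/(πd³) = 8·62.2·49.0/(π·3.8³) = 24382.4/172.39 = 141.44 MPa
τ_max = K·τ₀ = 1.1107 × 141.44 = 157.11 MPa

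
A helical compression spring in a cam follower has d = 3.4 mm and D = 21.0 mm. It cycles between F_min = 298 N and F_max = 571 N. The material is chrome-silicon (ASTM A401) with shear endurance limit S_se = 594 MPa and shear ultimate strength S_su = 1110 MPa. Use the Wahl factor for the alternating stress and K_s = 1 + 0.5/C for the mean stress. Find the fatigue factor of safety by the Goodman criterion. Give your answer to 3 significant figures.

C = D/d = 21.0/3.4 = 6.1765; K_W = (4C−1)/(4C−4)+0.615/C = 1.2445; K_s = 1+0.5/C = 1.0810
F_a = (F_max−F_min)/2 = 136.5 N; F_m = (F_max+F_min)/2 = 434.5 N
τ_a = K_W·8F_aD/(πd³) = 1.2445 × 185.72 = 231.12 MPa
τ_m = K_s·8F_mD/(πd³) = 1.0810 × 591.17 = 639.03 MPa
Goodman: 1/n_f = τ_a/S_se + τ_m/S_su = 231.12/594 + 639.03/1110 = 0.38909 + 0.57570 = 0.96479
n_f = 1/0.96479 = 1.036

1.04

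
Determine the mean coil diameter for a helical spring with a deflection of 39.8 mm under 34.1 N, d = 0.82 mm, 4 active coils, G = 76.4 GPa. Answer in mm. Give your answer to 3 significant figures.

Required rate k = F/δ = 34.1/39.8 = 0.85678 N/mm
D = (Gd⁴/(8N_a·k))^(1/3) = (76.4×10³·0.82⁴/(8·4·0.85678))^(1/3)
  = (1259.88)^(1/3) = 10.8005 mm

10.8 mm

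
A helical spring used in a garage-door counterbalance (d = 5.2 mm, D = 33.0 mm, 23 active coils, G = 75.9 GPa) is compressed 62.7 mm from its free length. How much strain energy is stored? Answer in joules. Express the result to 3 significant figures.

k = Gd⁴/(8D³N_a) = (75.9×10³)(5.2⁴)/(8·33.0³·23) = 8.3926 N/mm
U = ½kδ² = 0.5 × 8.3926 × 62.7² = 16497 N·mm = 16.497 J

16.5 J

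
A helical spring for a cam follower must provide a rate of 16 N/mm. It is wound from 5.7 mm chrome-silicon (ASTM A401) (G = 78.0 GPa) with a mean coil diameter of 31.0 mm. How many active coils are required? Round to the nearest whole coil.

22

N_a = Gd⁴/(8D³k) = (78.0×10³ × 5.7⁴)/(8 × 31.0³ × 16)
    = 8.23368e+07 / 3.81325e+06 = 21.59 → 22 coils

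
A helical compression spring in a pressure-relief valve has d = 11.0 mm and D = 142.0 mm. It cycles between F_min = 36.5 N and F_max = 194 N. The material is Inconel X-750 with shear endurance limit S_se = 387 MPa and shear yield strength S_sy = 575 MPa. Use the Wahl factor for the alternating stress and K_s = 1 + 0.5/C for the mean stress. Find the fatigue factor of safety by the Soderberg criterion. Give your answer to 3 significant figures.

C = D/d = 142.0/11.0 = 12.9091; K_W = (4C−1)/(4C−4)+0.615/C = 1.1106; K_s = 1+0.5/C = 1.0387
F_a = (F_max−F_min)/2 = 78.75 N; F_m = (F_max+F_min)/2 = 115.25 N
τ_a = K_W·8F_aD/(πd³) = 1.1106 × 21.394 = 23.761 MPa
τ_m = K_s·8F_mD/(πd³) = 1.0387 × 31.311 = 32.523 MPa
Soderberg: 1/n_f = τ_a/S_se + τ_m/S_sy = 23.761/387 + 32.523/575 = 0.06140 + 0.05656 = 0.11796
n_f = 1/0.11796 = 8.477

8.48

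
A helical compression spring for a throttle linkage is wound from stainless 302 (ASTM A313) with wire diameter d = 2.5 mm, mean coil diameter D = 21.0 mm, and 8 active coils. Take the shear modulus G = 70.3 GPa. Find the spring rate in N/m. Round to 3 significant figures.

k = Gd⁴/(8D³N_a) = (70.3×10³ × 2.5⁴) / (8 × 21.0³ × 8)
  = 2.74609e+06 / 592704 = 4.6332 N/mm = 4633.2 N/m

4630 N/m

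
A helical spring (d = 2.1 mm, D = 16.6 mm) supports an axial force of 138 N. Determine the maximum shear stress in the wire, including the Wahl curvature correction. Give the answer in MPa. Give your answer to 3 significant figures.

747 MPa

Spring index C = D/d = 16.6/2.1 = 7.9048
K_W = (4C−1)/(4C−4) + 0.615/C = 30.619/27.619 + 0.0778 = 1.1864
τ₀ = 8FD/(πd³) = 8·138·16.6/(π·2.1³) = 18326.4/29.094 = 629.9 MPa
τ_max = K·τ₀ = 1.1864 × 629.9 = 747.32 MPa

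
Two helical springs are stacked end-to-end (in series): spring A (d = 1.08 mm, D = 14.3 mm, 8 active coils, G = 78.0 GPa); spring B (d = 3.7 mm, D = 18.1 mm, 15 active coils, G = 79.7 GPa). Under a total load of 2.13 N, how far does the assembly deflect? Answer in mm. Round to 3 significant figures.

3.86 mm

k_A = Gd⁴/(8D³N_a) = (78.0×10³)(1.08⁴)/(8·14.3³·8) = 0.56702 N/mm
k_B = Gd⁴/(8D³N_a) = (79.7×10³)(3.7⁴)/(8·18.1³·15) = 20.992 N/mm
Series: 1/k_eq = 1/0.56702 + 1/20.992 = 1.8112; k_eq = 0.55211 N/mm
δ = F/k_eq = 2.13/0.55211 = 3.8579 mm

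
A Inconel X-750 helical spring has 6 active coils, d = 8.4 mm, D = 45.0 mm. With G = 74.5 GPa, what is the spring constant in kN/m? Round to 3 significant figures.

84.8 kN/m

k = Gd⁴/(8D³N_a) = (74.5×10³ × 8.4⁴) / (8 × 45.0³ × 6)
  = 3.70914e+08 / 4.374e+06 = 84.8 N/mm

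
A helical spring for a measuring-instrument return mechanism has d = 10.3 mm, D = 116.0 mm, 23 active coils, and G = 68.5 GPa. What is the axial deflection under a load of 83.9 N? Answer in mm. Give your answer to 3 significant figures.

k = Gd⁴/(8D³N_a) = (68.5×10³)(10.3⁴)/(8·116.0³·23) = 2.6844 N/mm
δ = F/k = 83.9 / 2.6844 = 31.255 mm

31.3 mm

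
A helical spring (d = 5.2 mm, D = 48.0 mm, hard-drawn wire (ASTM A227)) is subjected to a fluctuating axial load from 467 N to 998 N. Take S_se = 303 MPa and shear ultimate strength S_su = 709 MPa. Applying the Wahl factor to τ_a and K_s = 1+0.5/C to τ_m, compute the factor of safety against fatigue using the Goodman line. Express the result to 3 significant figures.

C = D/d = 48.0/5.2 = 9.2308; K_W = (4C−1)/(4C−4)+0.615/C = 1.1577; K_s = 1+0.5/C = 1.0542
F_a = (F_max−F_min)/2 = 265.5 N; F_m = (F_max+F_min)/2 = 732.5 N
τ_a = K_W·8F_aD/(πd³) = 1.1577 × 230.8 = 267.21 MPa
τ_m = K_s·8F_mD/(πd³) = 1.0542 × 636.76 = 671.26 MPa
Goodman: 1/n_f = τ_a/S_se + τ_m/S_su = 267.21/303 + 671.26/709 = 0.88187 + 0.94676 = 1.8286
n_f = 1/1.8286 = 0.5469

0.547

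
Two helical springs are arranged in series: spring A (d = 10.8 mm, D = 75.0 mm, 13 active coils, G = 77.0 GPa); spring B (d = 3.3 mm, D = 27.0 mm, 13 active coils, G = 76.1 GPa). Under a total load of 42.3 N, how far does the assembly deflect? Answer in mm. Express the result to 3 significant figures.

k_A = Gd⁴/(8D³N_a) = (77.0×10³)(10.8⁴)/(8·75.0³·13) = 23.876 N/mm
k_B = Gd⁴/(8D³N_a) = (76.1×10³)(3.3⁴)/(8·27.0³·13) = 4.4088 N/mm
Series: 1/k_eq = 1/23.876 + 1/4.4088 = 0.2687; k_eq = 3.7216 N/mm
δ = F/k_eq = 42.3/3.7216 = 11.366 mm

11.4 mm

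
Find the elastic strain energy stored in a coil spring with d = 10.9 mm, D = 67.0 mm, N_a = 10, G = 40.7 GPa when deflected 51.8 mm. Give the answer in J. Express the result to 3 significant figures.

32.0 J

k = Gd⁴/(8D³N_a) = (40.7×10³)(10.9⁴)/(8·67.0³·10) = 23.877 N/mm
U = ½kδ² = 0.5 × 23.877 × 51.8² = 32034 N·mm = 32.034 J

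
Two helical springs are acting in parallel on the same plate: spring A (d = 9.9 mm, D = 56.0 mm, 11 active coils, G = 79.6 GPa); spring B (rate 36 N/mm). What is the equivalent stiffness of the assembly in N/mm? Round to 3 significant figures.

k_A = Gd⁴/(8D³N_a) = (79.6×10³)(9.9⁴)/(8·56.0³·11) = 49.477 N/mm
Parallel: k_eq = 49.477 + 36 = 85.477 N/mm

85.5 N/mm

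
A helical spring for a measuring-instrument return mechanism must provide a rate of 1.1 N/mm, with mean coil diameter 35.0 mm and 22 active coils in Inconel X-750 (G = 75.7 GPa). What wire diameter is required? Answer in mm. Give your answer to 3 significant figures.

3.24 mm

d = (8D³N_a·k / G)^(1/4) = (8·35.0³·22·1.1 / (75.7×10³))^0.25
  = (109.65)^0.25 = 3.2360 mm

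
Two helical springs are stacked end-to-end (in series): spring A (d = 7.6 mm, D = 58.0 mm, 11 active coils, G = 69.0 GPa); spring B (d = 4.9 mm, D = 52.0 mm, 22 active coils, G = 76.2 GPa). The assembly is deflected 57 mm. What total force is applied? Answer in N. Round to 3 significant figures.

k_A = Gd⁴/(8D³N_a) = (69.0×10³)(7.6⁴)/(8·58.0³·11) = 13.407 N/mm
k_B = Gd⁴/(8D³N_a) = (76.2×10³)(4.9⁴)/(8·52.0³·22) = 1.7751 N/mm
Series: 1/k_eq = 1/13.407 + 1/1.7751 = 0.63794; k_eq = 1.5675 N/mm
F = k_eq·δ = 1.5675·57 = 89.35 N

89.3 N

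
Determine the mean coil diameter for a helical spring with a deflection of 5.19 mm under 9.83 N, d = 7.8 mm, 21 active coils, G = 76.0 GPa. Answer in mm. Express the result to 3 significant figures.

96.0 mm

Required rate k = F/δ = 9.83/5.19 = 1.894 N/mm
D = (Gd⁴/(8N_a·k))^(1/3) = (76.0×10³·7.8⁴/(8·21·1.894))^(1/3)
  = (884090)^(1/3) = 95.9766 mm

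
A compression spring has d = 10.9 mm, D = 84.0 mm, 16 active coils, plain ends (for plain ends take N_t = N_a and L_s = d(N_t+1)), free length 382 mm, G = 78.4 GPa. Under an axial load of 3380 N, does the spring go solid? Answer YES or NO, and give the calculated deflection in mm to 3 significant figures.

k = Gd⁴/(8D³N_a) = (78.4×10³)(10.9⁴)/(8·84.0³·16) = 14.587 N/mm
N_t = 16; L_s = 10.9·17 = 185.3 mm; δ_solid = L₀ − L_s = 382 − 185.3 = 196.7 mm
δ = F/k = 3380/14.587 = 231.71 mm
δ ≥ δ_solid → spring goes solid

YES, δ = 232 mm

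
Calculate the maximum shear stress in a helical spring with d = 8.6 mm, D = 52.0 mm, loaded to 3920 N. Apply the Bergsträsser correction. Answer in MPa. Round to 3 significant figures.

1010 MPa

Spring index C = D/d = 52.0/8.6 = 6.0465
K_B = (4C+2)/(4C−3) = 26.186/21.186 = 1.2360
τ₀ = 8FD/(πd³) = 8·3920·52.0/(π·8.6³) = 1.63072e+06/1998.2 = 816.08 MPa
τ_max = K·τ₀ = 1.2360 × 816.08 = 1008.7 MPa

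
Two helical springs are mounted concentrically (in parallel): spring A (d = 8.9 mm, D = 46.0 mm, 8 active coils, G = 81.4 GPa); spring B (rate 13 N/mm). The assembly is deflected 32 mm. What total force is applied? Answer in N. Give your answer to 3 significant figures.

k_A = Gd⁴/(8D³N_a) = (81.4×10³)(8.9⁴)/(8·46.0³·8) = 81.984 N/mm
Parallel: k_eq = 81.984 + 13 = 94.984 N/mm
F = k_eq·δ = 94.984·32 = 3039.5 N

3040 N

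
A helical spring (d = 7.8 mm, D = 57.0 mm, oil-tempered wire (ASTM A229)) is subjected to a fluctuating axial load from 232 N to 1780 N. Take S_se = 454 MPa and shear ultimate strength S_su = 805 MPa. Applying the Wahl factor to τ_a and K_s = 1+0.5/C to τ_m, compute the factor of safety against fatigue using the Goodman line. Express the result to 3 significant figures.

0.966

C = D/d = 57.0/7.8 = 7.3077; K_W = (4C−1)/(4C−4)+0.615/C = 1.2031; K_s = 1+0.5/C = 1.0684
F_a = (F_max−F_min)/2 = 774 N; F_m = (F_max+F_min)/2 = 1006 N
τ_a = K_W·8F_aD/(πd³) = 1.2031 × 236.74 = 284.81 MPa
τ_m = K_s·8F_mD/(πd³) = 1.0684 × 307.7 = 328.75 MPa
Goodman: 1/n_f = τ_a/S_se + τ_m/S_su = 284.81/454 + 328.75/805 = 0.62734 + 0.40839 = 1.0357
n_f = 1/1.0357 = 0.9655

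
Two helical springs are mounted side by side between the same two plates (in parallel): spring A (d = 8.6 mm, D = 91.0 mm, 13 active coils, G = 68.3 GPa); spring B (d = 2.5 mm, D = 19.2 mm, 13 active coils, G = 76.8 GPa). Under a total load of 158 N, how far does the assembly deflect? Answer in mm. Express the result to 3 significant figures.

17.9 mm

k_A = Gd⁴/(8D³N_a) = (68.3×10³)(8.6⁴)/(8·91.0³·13) = 4.7671 N/mm
k_B = Gd⁴/(8D³N_a) = (76.8×10³)(2.5⁴)/(8·19.2³·13) = 4.0755 N/mm
Parallel: k_eq = 4.7671 + 4.0755 = 8.8427 N/mm
δ = F/k_eq = 158/8.8427 = 17.868 mm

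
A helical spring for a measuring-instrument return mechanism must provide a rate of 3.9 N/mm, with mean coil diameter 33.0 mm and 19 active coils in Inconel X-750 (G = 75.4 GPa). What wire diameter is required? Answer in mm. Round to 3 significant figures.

4.10 mm

d = (8D³N_a·k / G)^(1/4) = (8·33.0³·19·3.9 / (75.4×10³))^0.25
  = (282.54)^0.25 = 4.0999 mm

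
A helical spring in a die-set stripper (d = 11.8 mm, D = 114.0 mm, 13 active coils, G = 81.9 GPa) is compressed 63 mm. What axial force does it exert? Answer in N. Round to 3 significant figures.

k = Gd⁴/(8D³N_a) = (81.9×10³)(11.8⁴)/(8·114.0³·13) = 10.305 N/mm
F = k·δ = 10.305 × 63 = 649.24 N

649 N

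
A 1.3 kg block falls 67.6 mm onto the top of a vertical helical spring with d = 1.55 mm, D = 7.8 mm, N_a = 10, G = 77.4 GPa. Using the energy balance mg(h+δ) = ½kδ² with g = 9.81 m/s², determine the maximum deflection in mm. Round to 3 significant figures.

13.2 mm

k = Gd⁴/(8D³N_a) = (77.4×10³)(1.55⁴)/(8·7.8³·10) = 11.768 N/mm
W = mg = 1.3 × 9.81 = 12.753 N
½kδ² − Wδ − Wh = 0 → δ = (W + √(W² + 2kWh))/k
δ = (12.753 + √(162.64 + 20290))/11.768 = (12.753 + 143.01)/11.768 = 13.237 mm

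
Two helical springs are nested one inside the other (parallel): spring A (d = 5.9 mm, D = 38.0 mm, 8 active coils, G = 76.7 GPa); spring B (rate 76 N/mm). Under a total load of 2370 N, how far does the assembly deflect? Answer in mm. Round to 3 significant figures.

k_A = Gd⁴/(8D³N_a) = (76.7×10³)(5.9⁴)/(8·38.0³·8) = 26.465 N/mm
Parallel: k_eq = 26.465 + 76 = 102.47 N/mm
δ = F/k_eq = 2370/102.47 = 23.13 mm

23.1 mm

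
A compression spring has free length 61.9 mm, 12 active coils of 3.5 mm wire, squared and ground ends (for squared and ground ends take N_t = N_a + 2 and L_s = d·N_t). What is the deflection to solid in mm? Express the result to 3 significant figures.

N_t = 14; L_s = 3.5·14 = 49 mm
δ_solid = L₀ − L_s = 61.9 − 49 = 12.9 mm

12.9 mm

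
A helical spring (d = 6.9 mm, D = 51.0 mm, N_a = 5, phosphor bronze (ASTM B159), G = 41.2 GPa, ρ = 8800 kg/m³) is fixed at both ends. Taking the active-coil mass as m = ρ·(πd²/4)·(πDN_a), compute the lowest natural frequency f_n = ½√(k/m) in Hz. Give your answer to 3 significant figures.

k = Gd⁴/(8D³N_a) = (41.2×10³)(6.9⁴)/(8·51.0³·5) = 17.6 N/mm = 17600 N/m
Wire length L = πDN_a = π·51.0·5 = 801.11 mm
m = ρ·(πd²/4)·L = 8800 × 37.393×10⁻⁶ m² × 0.80111 m = 0.26361 kg
f_n = ½√(k/m) = 0.5·√(17600/0.26361) = 0.5·√(66767) = 129.2 Hz

129 Hz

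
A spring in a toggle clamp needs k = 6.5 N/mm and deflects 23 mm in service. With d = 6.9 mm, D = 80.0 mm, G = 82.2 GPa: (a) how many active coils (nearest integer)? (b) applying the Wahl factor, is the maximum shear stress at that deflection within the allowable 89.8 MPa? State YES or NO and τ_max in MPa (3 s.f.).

(a) 7 coils; (b) NO, τ_max = 104 MPa

N_a = Gd⁴/(8D³k) = (82.2×10³)(6.9⁴)/(8·80.0³·6.5) = 6.998 → N_a = 7
Actual rate k = Gd⁴/(8D³·7) = 6.4985 N/mm
Working load F = kδ = 6.4985·23 = 149.46 N
C = 80.0/6.9 = 11.5942; K_W = (4C−1)/(4C−4)+0.615/C = 1.1238
τ_max = K_W·8FD/(πd³) = 1.1238·92.687 = 104.17 MPa
τ_max > 89.8 MPa → exceeds allowable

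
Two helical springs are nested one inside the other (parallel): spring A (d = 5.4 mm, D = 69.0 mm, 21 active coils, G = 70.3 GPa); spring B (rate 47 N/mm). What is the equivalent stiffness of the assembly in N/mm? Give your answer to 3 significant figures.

k_A = Gd⁴/(8D³N_a) = (70.3×10³)(5.4⁴)/(8·69.0³·21) = 1.0831 N/mm
Parallel: k_eq = 1.0831 + 47 = 48.083 N/mm

48.1 N/mm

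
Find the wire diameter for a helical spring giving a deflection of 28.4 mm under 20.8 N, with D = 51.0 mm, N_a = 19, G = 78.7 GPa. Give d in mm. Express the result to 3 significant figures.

Required rate k = F/δ = 20.8/28.4 = 0.73239 N/mm
d = (8D³N_a·k / G)^(1/4) = (8·51.0³·19·0.73239 / (78.7×10³))^0.25
  = (187.64)^0.25 = 3.7011 mm

3.70 mm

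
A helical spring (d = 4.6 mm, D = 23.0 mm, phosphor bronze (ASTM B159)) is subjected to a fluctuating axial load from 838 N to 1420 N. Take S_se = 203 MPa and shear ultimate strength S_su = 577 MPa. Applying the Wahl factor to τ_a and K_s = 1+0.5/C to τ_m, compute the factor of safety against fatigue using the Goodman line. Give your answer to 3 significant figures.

0.412

C = D/d = 23.0/4.6 = 5.0000; K_W = (4C−1)/(4C−4)+0.615/C = 1.3105; K_s = 1+0.5/C = 1.1000
F_a = (F_max−F_min)/2 = 291 N; F_m = (F_max+F_min)/2 = 1129 N
τ_a = K_W·8F_aD/(πd³) = 1.3105 × 175.1 = 229.47 MPa
τ_m = K_s·8F_mD/(πd³) = 1.1000 × 679.34 = 747.28 MPa
Goodman: 1/n_f = τ_a/S_se + τ_m/S_su = 229.47/203 + 747.28/577 = 1.13039 + 1.29511 = 2.4255
n_f = 1/2.4255 = 0.4123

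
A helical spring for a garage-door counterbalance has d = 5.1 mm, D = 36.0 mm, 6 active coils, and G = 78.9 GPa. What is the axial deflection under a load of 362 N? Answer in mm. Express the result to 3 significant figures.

15.2 mm

k = Gd⁴/(8D³N_a) = (78.9×10³)(5.1⁴)/(8·36.0³·6) = 23.835 N/mm
δ = F/k = 362 / 23.835 = 15.188 mm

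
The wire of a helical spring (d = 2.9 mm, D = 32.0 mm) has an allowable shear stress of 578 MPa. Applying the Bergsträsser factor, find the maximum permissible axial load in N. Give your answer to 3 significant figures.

C = D/d = 32.0/2.9 = 11.0345
K_B = (4C+2)/(4C−3) = 46.138/41.138 = 1.1215
τ_max = K·8FD/(πd³) → F_max = τ_allow·πd³/(8DK)
F_max = 578·π·2.9³/(8·32.0·1.1215) = 44287/287.11 = 154.25 N

154 N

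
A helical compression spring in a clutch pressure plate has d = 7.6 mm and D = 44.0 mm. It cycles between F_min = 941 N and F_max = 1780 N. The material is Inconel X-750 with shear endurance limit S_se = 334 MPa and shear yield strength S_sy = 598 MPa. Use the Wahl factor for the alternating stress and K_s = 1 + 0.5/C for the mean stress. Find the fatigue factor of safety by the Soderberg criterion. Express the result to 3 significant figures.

C = D/d = 44.0/7.6 = 5.7895; K_W = (4C−1)/(4C−4)+0.615/C = 1.2628; K_s = 1+0.5/C = 1.0864
F_a = (F_max−F_min)/2 = 419.5 N; F_m = (F_max+F_min)/2 = 1360.5 N
τ_a = K_W·8F_aD/(πd³) = 1.2628 × 107.07 = 135.22 MPa
τ_m = K_s·8F_mD/(πd³) = 1.0864 × 347.26 = 377.25 MPa
Soderberg: 1/n_f = τ_a/S_se + τ_m/S_sy = 135.22/334 + 377.25/598 = 0.40484 + 0.63085 = 1.0357
n_f = 1/1.0357 = 0.9655

0.966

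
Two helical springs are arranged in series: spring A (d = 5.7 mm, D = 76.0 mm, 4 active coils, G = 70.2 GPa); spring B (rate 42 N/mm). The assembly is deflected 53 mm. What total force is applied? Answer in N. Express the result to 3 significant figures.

k_A = Gd⁴/(8D³N_a) = (70.2×10³)(5.7⁴)/(8·76.0³·4) = 5.2753 N/mm
Series: 1/k_eq = 1/5.2753 + 1/42 = 0.21337; k_eq = 4.6866 N/mm
F = k_eq·δ = 4.6866·53 = 248.39 N

248 N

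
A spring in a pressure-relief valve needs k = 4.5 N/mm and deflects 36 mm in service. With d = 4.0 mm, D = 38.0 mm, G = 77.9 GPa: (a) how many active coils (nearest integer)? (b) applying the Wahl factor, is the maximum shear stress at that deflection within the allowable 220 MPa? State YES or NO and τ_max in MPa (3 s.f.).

N_a = Gd⁴/(8D³k) = (77.9×10³)(4.0⁴)/(8·38.0³·4.5) = 10.1 → N_a = 10
Actual rate k = Gd⁴/(8D³·10) = 4.5429 N/mm
Working load F = kδ = 4.5429·36 = 163.55 N
C = 38.0/4.0 = 9.5000; K_W = (4C−1)/(4C−4)+0.615/C = 1.1530
τ_max = K_W·8FD/(πd³) = 1.1530·247.28 = 285.1 MPa
τ_max > 220 MPa → exceeds allowable

(a) 10 coils; (b) NO, τ_max = 285 MPa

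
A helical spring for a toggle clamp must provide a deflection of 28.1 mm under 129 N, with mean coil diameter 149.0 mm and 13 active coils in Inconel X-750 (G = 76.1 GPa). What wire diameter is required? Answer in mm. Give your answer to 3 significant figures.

Required rate k = F/δ = 129/28.1 = 4.5907 N/mm
d = (8D³N_a·k / G)^(1/4) = (8·149.0³·13·4.5907 / (76.1×10³))^0.25
  = (20753)^0.25 = 12.0025 mm

12.0 mm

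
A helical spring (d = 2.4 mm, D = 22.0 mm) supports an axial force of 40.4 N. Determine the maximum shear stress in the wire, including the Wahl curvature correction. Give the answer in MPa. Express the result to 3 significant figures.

190 MPa

Spring index C = D/d = 22.0/2.4 = 9.1667
K_W = (4C−1)/(4C−4) + 0.615/C = 35.667/32.667 + 0.0671 = 1.1589
τ₀ = 8FD/(πd³) = 8·40.4·22.0/(π·2.4³) = 7110.4/43.429 = 163.72 MPa
τ_max = K·τ₀ = 1.1589 × 163.72 = 189.74 MPa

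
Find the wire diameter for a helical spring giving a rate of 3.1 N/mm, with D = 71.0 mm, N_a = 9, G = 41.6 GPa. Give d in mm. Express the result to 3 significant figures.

6.62 mm

d = (8D³N_a·k / G)^(1/4) = (8·71.0³·9·3.1 / (41.6×10³))^0.25
  = (1920.3)^0.25 = 6.6198 mm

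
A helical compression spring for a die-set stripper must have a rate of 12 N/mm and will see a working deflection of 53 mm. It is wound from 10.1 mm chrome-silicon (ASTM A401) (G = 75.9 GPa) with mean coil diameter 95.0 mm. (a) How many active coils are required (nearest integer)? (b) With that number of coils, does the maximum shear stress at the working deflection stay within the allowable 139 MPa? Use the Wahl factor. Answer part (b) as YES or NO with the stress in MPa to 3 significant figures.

N_a = Gd⁴/(8D³k) = (75.9×10³)(10.1⁴)/(8·95.0³·12) = 9.596 → N_a = 10
Actual rate k = Gd⁴/(8D³·10) = 11.515 N/mm
Working load F = kδ = 11.515·53 = 610.3 N
C = 95.0/10.1 = 9.4059; K_W = (4C−1)/(4C−4)+0.615/C = 1.1546
τ_max = K_W·8FD/(πd³) = 1.1546·143.3 = 165.45 MPa
τ_max > 139 MPa → exceeds allowable

(a) 10 coils; (b) NO, τ_max = 165 MPa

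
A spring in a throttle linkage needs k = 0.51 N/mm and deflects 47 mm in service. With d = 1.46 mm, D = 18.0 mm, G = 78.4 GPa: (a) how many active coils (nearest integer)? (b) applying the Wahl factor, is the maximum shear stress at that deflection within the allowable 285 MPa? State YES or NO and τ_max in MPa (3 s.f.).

N_a = Gd⁴/(8D³k) = (78.4×10³)(1.46⁴)/(8·18.0³·0.51) = 14.97 → N_a = 15
Actual rate k = Gd⁴/(8D³·15) = 0.50901 N/mm
Working load F = kδ = 0.50901·47 = 23.924 N
C = 18.0/1.46 = 12.3288; K_W = (4C−1)/(4C−4)+0.615/C = 1.1161
τ_max = K_W·8FD/(πd³) = 1.1161·352.36 = 393.26 MPa
τ_max > 285 MPa → exceeds allowable

(a) 15 coils; (b) NO, τ_max = 393 MPa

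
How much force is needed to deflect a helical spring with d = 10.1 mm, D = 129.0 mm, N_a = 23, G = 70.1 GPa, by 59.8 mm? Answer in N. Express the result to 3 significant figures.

k = Gd⁴/(8D³N_a) = (70.1×10³)(10.1⁴)/(8·129.0³·23) = 1.8468 N/mm
F = k·δ = 1.8468 × 59.8 = 110.44 N

110 N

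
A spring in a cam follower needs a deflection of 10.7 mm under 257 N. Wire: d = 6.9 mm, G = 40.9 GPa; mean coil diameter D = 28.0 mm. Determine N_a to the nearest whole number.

Required rate k = F/δ = 257/10.7 = 24.019 N/mm
N_a = Gd⁴/(8D³k) = (40.9×10³ × 6.9⁴)/(8 × 28.0³ × 24.019)
    = 9.27085e+07 / 4.21807e+06 = 21.98 → 22 coils

22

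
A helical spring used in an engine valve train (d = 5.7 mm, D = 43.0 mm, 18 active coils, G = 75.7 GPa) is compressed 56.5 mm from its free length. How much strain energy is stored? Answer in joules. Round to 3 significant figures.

11.1 J

k = Gd⁴/(8D³N_a) = (75.7×10³)(5.7⁴)/(8·43.0³·18) = 6.9796 N/mm
U = ½kδ² = 0.5 × 6.9796 × 56.5² = 11140 N·mm = 11.14 J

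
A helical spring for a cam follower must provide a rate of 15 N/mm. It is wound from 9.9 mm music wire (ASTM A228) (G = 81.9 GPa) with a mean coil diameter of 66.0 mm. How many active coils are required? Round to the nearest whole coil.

23

N_a = Gd⁴/(8D³k) = (81.9×10³ × 9.9⁴)/(8 × 66.0³ × 15)
    = 7.86728e+08 / 3.44995e+07 = 22.8 → 23 coils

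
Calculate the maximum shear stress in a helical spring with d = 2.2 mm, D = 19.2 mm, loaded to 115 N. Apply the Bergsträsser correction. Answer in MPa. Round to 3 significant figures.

Spring index C = D/d = 19.2/2.2 = 8.7273
K_B = (4C+2)/(4C−3) = 36.909/31.909 = 1.1567
τ₀ = 8FD/(πd³) = 8·115·19.2/(π·2.2³) = 17664/33.452 = 528.05 MPa
τ_max = K·τ₀ = 1.1567 × 528.05 = 610.79 MPa

611 MPa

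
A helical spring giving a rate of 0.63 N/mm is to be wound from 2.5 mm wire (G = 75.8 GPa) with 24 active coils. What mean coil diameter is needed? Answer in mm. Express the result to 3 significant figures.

D = (Gd⁴/(8N_a·k))^(1/3) = (75.8×10³·2.5⁴/(8·24·0.63))^(1/3)
  = (24478.6)^(1/3) = 29.0355 mm

29.0 mm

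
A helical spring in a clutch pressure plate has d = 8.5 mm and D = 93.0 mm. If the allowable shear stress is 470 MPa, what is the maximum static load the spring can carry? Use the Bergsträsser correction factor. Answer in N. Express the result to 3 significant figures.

C = D/d = 93.0/8.5 = 10.9412
K_B = (4C+2)/(4C−3) = 45.765/40.765 = 1.1227
τ_max = K·8FD/(πd³) → F_max = τ_allow·πd³/(8DK)
F_max = 470·π·8.5³/(8·93.0·1.1227) = 9.0679e+05/835.26 = 1085.6 N

1090 N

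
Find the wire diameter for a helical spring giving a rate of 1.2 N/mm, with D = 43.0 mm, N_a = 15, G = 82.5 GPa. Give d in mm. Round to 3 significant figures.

d = (8D³N_a·k / G)^(1/4) = (8·43.0³·15·1.2 / (82.5×10³))^0.25
  = (138.78)^0.25 = 3.4322 mm

3.43 mm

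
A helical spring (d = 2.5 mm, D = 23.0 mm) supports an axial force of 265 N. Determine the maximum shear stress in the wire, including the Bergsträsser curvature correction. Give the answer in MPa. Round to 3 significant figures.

1140 MPa

Spring index C = D/d = 23.0/2.5 = 9.2000
K_B = (4C+2)/(4C−3) = 38.800/33.800 = 1.1479
τ₀ = 8FD/(πd³) = 8·265·23.0/(π·2.5³) = 48760/49.087 = 993.33 MPa
τ_max = K·τ₀ = 1.1479 × 993.33 = 1140.3 MPa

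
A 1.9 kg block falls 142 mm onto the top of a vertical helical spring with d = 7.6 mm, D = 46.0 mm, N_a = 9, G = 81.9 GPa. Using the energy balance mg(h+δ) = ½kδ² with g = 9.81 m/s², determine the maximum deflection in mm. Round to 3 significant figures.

k = Gd⁴/(8D³N_a) = (81.9×10³)(7.6⁴)/(8·46.0³·9) = 38.988 N/mm
W = mg = 1.9 × 9.81 = 18.639 N
½kδ² − Wδ − Wh = 0 → δ = (W + √(W² + 2kWh))/k
δ = (18.639 + √(347.41 + 206383))/38.988 = (18.639 + 454.68)/38.988 = 12.14 mm

12.1 mm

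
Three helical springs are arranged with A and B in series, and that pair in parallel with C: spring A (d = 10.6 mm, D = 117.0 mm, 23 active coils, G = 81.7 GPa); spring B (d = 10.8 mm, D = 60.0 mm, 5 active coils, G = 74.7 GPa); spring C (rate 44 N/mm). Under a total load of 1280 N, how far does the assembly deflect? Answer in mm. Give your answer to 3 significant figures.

k_A = Gd⁴/(8D³N_a) = (81.7×10³)(10.6⁴)/(8·117.0³·23) = 3.5 N/mm
k_B = Gd⁴/(8D³N_a) = (74.7×10³)(10.8⁴)/(8·60.0³·5) = 117.63 N/mm
Springs A,B series: k_AB = 1/(1/3.5+1/117.63) = 3.3989 N/mm; parallel with C: k_eq = 3.3989+44 = 47.399 N/mm
δ = F/k_eq = 1280/47.399 = 27.005 mm

27.0 mm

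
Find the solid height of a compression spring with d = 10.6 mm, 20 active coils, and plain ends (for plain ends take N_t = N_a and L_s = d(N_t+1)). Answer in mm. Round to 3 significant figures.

223 mm

plain ends: N_t = N_a = 20
L_s = d·(N_t+1) = 10.6 × 21 = 222.6 mm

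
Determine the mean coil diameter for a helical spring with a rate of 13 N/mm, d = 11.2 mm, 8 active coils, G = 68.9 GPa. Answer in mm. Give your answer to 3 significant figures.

109 mm

D = (Gd⁴/(8N_a·k))^(1/3) = (68.9×10³·11.2⁴/(8·8·13))^(1/3)
  = (1.30307e+06)^(1/3) = 109.2252 mm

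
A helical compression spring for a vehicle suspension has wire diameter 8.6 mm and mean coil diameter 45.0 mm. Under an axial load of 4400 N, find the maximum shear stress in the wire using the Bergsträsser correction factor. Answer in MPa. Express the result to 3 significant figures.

Spring index C = D/d = 45.0/8.6 = 5.2326
K_B = (4C+2)/(4C−3) = 22.930/17.930 = 1.2789
τ₀ = 8FD/(πd³) = 8·4400·45.0/(π·8.6³) = 1.584e+06/1998.2 = 792.7 MPa
τ_max = K·τ₀ = 1.2789 × 792.7 = 1013.8 MPa

1010 MPa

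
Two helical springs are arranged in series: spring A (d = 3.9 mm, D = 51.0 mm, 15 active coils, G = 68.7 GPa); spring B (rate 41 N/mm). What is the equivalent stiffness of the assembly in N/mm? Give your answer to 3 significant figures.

k_A = Gd⁴/(8D³N_a) = (68.7×10³)(3.9⁴)/(8·51.0³·15) = 0.99844 N/mm
Series: 1/k_eq = 1/0.99844 + 1/41 = 1.0259; k_eq = 0.97471 N/mm

0.975 N/mm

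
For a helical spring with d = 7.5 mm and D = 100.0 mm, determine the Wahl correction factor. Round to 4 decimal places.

1.1069

C = D/d = 100.0/7.5 = 13.3333
K_W = (4C−1)/(4C−4) + 0.615/C = 52.333/49.333 + 0.0461 = 1.1069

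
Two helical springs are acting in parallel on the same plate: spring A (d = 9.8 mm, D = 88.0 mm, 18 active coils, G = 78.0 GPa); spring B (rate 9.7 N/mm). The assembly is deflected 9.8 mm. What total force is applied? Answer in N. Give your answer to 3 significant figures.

k_A = Gd⁴/(8D³N_a) = (78.0×10³)(9.8⁴)/(8·88.0³·18) = 7.3314 N/mm
Parallel: k_eq = 7.3314 + 9.7 = 17.031 N/mm
F = k_eq·δ = 17.031·9.8 = 166.91 N

167 N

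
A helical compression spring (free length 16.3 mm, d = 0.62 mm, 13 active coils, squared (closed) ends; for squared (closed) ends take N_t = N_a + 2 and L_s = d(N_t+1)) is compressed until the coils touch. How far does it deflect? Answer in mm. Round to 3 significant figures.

N_t = 15; L_s = 0.62·16 = 9.92 mm
δ_solid = L₀ − L_s = 16.3 − 9.92 = 6.38 mm

6.38 mm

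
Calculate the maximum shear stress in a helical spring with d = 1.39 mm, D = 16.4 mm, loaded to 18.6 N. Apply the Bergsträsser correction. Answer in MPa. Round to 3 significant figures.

Spring index C = D/d = 16.4/1.39 = 11.7986
K_B = (4C+2)/(4C−3) = 49.194/44.194 = 1.1131
τ₀ = 8FD/(πd³) = 8·18.6·16.4/(π·1.39³) = 2440.32/8.4371 = 289.24 MPa
τ_max = K·τ₀ = 1.1131 × 289.24 = 321.96 MPa

322 MPa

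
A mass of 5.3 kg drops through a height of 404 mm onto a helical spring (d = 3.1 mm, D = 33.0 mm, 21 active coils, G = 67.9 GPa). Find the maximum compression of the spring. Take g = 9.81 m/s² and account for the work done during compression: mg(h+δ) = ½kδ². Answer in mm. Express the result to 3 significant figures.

k = Gd⁴/(8D³N_a) = (67.9×10³)(3.1⁴)/(8·33.0³·21) = 1.0386 N/mm
W = mg = 5.3 × 9.81 = 51.993 N
½kδ² − Wδ − Wh = 0 → δ = (W + √(W² + 2kWh))/k
δ = (51.993 + √(2703.3 + 43633.7))/1.0386 = (51.993 + 215.26)/1.0386 = 257.31 mm

257 mm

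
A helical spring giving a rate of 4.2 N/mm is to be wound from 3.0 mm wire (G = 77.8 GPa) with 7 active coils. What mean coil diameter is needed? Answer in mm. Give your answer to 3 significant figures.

D = (Gd⁴/(8N_a·k))^(1/3) = (77.8×10³·3.0⁴/(8·7·4.2))^(1/3)
  = (26793.4)^(1/3) = 29.9233 mm

29.9 mm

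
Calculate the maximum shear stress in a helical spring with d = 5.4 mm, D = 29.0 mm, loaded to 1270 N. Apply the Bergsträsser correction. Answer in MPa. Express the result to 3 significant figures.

Spring index C = D/d = 29.0/5.4 = 5.3704
K_B = (4C+2)/(4C−3) = 23.481/18.481 = 1.2705
τ₀ = 8FD/(πd³) = 8·1270·29.0/(π·5.4³) = 294640/494.69 = 595.61 MPa
τ_max = K·τ₀ = 1.2705 × 595.61 = 756.74 MPa

757 MPa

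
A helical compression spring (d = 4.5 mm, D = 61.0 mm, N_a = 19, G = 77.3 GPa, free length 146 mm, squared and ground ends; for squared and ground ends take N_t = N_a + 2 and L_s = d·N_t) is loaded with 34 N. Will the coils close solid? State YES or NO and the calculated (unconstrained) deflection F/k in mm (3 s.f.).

NO, δ = 37.0 mm

k = Gd⁴/(8D³N_a) = (77.3×10³)(4.5⁴)/(8·61.0³·19) = 0.91875 N/mm
N_t = 21; L_s = 4.5·21 = 94.5 mm; δ_solid = L₀ − L_s = 146 − 94.5 = 51.5 mm
δ = F/k = 34/0.91875 = 37.007 mm
δ < δ_solid → spring does not go solid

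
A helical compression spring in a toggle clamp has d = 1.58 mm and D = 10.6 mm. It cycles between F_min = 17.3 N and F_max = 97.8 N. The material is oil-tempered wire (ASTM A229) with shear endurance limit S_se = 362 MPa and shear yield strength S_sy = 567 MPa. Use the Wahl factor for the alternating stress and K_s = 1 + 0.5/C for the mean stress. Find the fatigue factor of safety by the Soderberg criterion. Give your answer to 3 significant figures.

0.596

C = D/d = 10.6/1.58 = 6.7089; K_W = (4C−1)/(4C−4)+0.615/C = 1.2230; K_s = 1+0.5/C = 1.0745
F_a = (F_max−F_min)/2 = 40.25 N; F_m = (F_max+F_min)/2 = 57.55 N
τ_a = K_W·8F_aD/(πd³) = 1.2230 × 275.45 = 336.89 MPa
τ_m = K_s·8F_mD/(πd³) = 1.0745 × 393.84 = 423.19 MPa
Soderberg: 1/n_f = τ_a/S_se + τ_m/S_sy = 336.89/362 + 423.19/567 = 0.93062 + 0.74637 = 1.677
n_f = 1/1.677 = 0.5963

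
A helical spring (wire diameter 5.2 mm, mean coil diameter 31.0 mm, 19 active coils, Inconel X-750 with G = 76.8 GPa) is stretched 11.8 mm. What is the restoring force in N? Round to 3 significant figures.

k = Gd⁴/(8D³N_a) = (76.8×10³)(5.2⁴)/(8·31.0³·19) = 12.401 N/mm
F = k·δ = 12.401 × 11.8 = 146.33 N

146 N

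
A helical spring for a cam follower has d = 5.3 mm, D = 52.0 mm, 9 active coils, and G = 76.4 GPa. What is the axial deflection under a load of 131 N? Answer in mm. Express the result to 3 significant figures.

k = Gd⁴/(8D³N_a) = (76.4×10³)(5.3⁴)/(8·52.0³·9) = 5.9546 N/mm
δ = F/k = 131 / 5.9546 = 22 mm

22.0 mm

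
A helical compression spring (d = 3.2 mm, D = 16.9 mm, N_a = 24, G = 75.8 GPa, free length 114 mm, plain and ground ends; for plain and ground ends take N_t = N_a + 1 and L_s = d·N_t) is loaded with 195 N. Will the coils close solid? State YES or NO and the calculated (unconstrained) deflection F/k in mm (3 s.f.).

k = Gd⁴/(8D³N_a) = (75.8×10³)(3.2⁴)/(8·16.9³·24) = 8.5765 N/mm
N_t = 25; L_s = 3.2·25 = 80 mm; δ_solid = L₀ − L_s = 114 − 80 = 34 mm
δ = F/k = 195/8.5765 = 22.737 mm
δ < δ_solid → spring does not go solid

NO, δ = 22.7 mm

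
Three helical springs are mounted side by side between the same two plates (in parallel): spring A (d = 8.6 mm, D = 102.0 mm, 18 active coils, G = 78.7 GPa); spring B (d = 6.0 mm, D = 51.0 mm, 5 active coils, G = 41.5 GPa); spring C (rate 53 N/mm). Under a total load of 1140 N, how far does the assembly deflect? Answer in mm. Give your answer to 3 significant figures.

17.3 mm

k_A = Gd⁴/(8D³N_a) = (78.7×10³)(8.6⁴)/(8·102.0³·18) = 2.8171 N/mm
k_B = Gd⁴/(8D³N_a) = (41.5×10³)(6.0⁴)/(8·51.0³·5) = 10.136 N/mm
Parallel: k_eq = 2.8171 + 10.136 + 53 = 65.953 N/mm
δ = F/k_eq = 1140/65.953 = 17.285 mm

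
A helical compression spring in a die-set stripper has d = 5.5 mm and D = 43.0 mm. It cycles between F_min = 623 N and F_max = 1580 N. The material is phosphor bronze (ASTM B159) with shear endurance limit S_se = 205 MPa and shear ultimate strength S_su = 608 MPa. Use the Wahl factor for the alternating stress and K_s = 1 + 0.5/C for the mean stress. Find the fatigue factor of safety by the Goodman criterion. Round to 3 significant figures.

C = D/d = 43.0/5.5 = 7.8182; K_W = (4C−1)/(4C−4)+0.615/C = 1.1887; K_s = 1+0.5/C = 1.0640
F_a = (F_max−F_min)/2 = 478.5 N; F_m = (F_max+F_min)/2 = 1101.5 N
τ_a = K_W·8F_aD/(πd³) = 1.1887 × 314.92 = 374.34 MPa
τ_m = K_s·8F_mD/(πd³) = 1.0640 × 724.94 = 771.31 MPa
Goodman: 1/n_f = τ_a/S_se + τ_m/S_su = 374.34/205 + 771.31/608 = 1.82603 + 1.26860 = 3.0946
n_f = 1/3.0946 = 0.3231

0.323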